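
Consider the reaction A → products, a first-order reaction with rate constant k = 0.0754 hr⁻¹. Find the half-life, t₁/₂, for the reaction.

9.193 hr

Step 1: For a first-order reaction, t₁/₂ = ln(2)/k
Step 2: t₁/₂ = ln(2)/0.0754
Step 3: t₁/₂ = 0.6931/0.0754 = 9.193 hr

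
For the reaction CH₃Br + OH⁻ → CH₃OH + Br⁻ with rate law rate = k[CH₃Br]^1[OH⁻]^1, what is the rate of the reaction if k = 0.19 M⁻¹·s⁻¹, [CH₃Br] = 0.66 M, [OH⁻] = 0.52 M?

0.06521 M/s

Step 1: The rate law is rate = k[CH₃Br]^1[OH⁻]^1
Step 2: Substitute: rate = 0.19 × (0.66)^1 × (0.52)^1
Step 3: rate = 0.19 × 0.66 × 0.52 = 0.065208 M/s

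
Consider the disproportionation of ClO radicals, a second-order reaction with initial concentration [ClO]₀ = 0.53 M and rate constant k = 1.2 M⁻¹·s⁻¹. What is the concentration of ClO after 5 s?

0.1268 M

Step 1: For a second-order reaction: 1/[ClO] = 1/[ClO]₀ + kt
Step 2: 1/[ClO] = 1/0.53 + 1.2 × 5
Step 3: 1/[ClO] = 1.887 + 6 = 7.887
Step 4: [ClO] = 1/7.887 = 0.1268 M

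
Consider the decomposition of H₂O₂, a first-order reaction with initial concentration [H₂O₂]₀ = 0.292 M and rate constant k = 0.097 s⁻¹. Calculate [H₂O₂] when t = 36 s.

0.008888 M

Step 1: For a first-order reaction: [H₂O₂] = [H₂O₂]₀ × e^(-kt)
Step 2: [H₂O₂] = 0.292 × e^(-0.097 × 36)
Step 3: [H₂O₂] = 0.292 × e^(-3.492)
Step 4: [H₂O₂] = 0.292 × 0.0304399 = 0.008888 M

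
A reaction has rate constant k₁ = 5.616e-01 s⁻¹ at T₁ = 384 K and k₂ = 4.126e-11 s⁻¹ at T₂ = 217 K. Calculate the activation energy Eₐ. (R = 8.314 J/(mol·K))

96.8 kJ/mol

Step 1: Use the two-temperature Arrhenius form: ln(k₂/k₁) = -Eₐ/R × (1/T₂ - 1/T₁)
Step 2: ln(k₂/k₁) = ln(4.126e-11/5.616e-01) = ln(7.34687e-11) = -23.3342
Step 3: 1/T₂ - 1/T₁ = 1/217 - 1/384 = 2.004128e-03 K⁻¹
Step 4: Eₐ = -R × ln(k₂/k₁) / (1/T₂ - 1/T₁) = -8.314 × -23.3342 / 2.004128e-03
Step 5: Eₐ = 9.6800e+04 J/mol = 96.8 kJ/mol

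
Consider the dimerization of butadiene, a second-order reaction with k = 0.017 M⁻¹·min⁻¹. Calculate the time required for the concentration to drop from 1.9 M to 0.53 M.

80.03 min

Step 1: For second-order: t = (1/[C₄H₆] - 1/[C₄H₆]₀)/k
Step 2: t = (1/0.53 - 1/1.9)/0.017
Step 3: t = (1.887 - 0.5263)/0.017
Step 4: t = 1.36/0.017 = 80.03 min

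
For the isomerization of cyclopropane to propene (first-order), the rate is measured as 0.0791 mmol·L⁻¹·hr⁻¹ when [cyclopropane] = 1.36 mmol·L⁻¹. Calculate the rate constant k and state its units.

0.05816 hr⁻¹

Step 1: rate = k[cyclopropane]^1, so k = rate / [cyclopropane]^1.
Step 2: k = 0.0791 / (1.36)^1 = 0.0791 / 1.36.
Step 3: k = 0.05816 hr⁻¹.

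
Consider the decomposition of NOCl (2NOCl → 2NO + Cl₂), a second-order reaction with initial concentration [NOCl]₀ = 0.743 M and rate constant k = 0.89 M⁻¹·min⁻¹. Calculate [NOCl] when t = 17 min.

0.06069 M

Step 1: For a second-order reaction: 1/[NOCl] = 1/[NOCl]₀ + kt
Step 2: 1/[NOCl] = 1/0.743 + 0.89 × 17
Step 3: 1/[NOCl] = 1.346 + 15.13 = 16.48
Step 4: [NOCl] = 1/16.48 = 0.06069 M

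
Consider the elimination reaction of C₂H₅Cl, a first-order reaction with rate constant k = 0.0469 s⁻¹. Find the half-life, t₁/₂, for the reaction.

14.78 s

Step 1: For a first-order reaction, t₁/₂ = ln(2)/k
Step 2: t₁/₂ = ln(2)/0.0469
Step 3: t₁/₂ = 0.6931/0.0469 = 14.78 s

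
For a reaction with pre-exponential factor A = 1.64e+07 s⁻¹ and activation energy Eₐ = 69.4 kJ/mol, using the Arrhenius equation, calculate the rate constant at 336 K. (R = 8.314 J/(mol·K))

2.66e-04 s⁻¹

Step 1: Use the Arrhenius equation: k = A × exp(-Eₐ/RT)
Step 2: Convert Eₐ to J/mol: 69.4 kJ/mol = 69400 J/mol
Step 3: Calculate the exponent: -Eₐ/(RT) = -69400/(8.314 × 336) = -24.84335
Step 4: k = 1.64e+07 × exp(-24.84335)
Step 5: k = 1.64e+07 × 1.62431e-11 = 2.6639e-04 s⁻¹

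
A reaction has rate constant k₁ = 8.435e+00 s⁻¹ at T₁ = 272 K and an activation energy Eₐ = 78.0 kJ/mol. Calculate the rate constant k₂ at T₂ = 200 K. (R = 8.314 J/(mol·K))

3.415e-05 s⁻¹

Step 1: Use the two-temperature Arrhenius form: ln(k₂/k₁) = -Eₐ/R × (1/T₂ - 1/T₁)
Step 2: Convert Eₐ to J/mol: 78.0 kJ/mol = 78000 J/mol
Step 3: 1/T₂ - 1/T₁ = 1/200 - 1/272 = 1.323529e-03 K⁻¹
Step 4: ln(k₂/k₁) = -78000/8.314 × 1.323529e-03 = -12.41704
Step 5: k₂ = k₁ × exp(-12.41704) = 8.435e+00 × 4.04900e-06 = 3.415e-05 s⁻¹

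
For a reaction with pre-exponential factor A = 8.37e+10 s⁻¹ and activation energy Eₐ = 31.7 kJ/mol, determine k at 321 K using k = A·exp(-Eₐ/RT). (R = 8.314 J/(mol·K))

5.81e+05 s⁻¹

Step 1: Use the Arrhenius equation: k = A × exp(-Eₐ/RT)
Step 2: Convert Eₐ to J/mol: 31.7 kJ/mol = 31700 J/mol
Step 3: Calculate the exponent: -Eₐ/(RT) = -31700/(8.314 × 321) = -11.87802
Step 4: k = 8.37e+10 × exp(-11.87802)
Step 5: k = 8.37e+10 × 6.94131e-06 = 5.8099e+05 s⁻¹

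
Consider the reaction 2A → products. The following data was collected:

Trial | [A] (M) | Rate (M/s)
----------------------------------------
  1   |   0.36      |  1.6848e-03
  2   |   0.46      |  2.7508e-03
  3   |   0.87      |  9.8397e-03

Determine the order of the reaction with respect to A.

second order (2)

Step 1: Compare trials to find order n where rate₂/rate₁ = ([A]₂/[A]₁)^n
Step 2: rate₂/rate₁ = 2.7508e-03/1.6848e-03 = 1.633
Step 3: [A]₂/[A]₁ = 0.46/0.36 = 1.278
Step 4: n = ln(1.633)/ln(1.278) = 2.00 ≈ 2
Step 5: The reaction is second order in A.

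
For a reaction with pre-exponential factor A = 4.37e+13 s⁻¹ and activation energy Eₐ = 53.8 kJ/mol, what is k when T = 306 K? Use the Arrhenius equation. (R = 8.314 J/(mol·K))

2.86e+04 s⁻¹

Step 1: Use the Arrhenius equation: k = A × exp(-Eₐ/RT)
Step 2: Convert Eₐ to J/mol: 53.8 kJ/mol = 53800 J/mol
Step 3: Calculate the exponent: -Eₐ/(RT) = -53800/(8.314 × 306) = -21.14710
Step 4: k = 4.37e+13 × exp(-21.14710)
Step 5: k = 4.37e+13 × 6.54532e-10 = 2.8603e+04 s⁻¹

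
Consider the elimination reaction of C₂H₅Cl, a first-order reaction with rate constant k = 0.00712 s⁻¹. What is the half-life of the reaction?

97.35 s

Step 1: For a first-order reaction, t₁/₂ = ln(2)/k
Step 2: t₁/₂ = ln(2)/0.00712
Step 3: t₁/₂ = 0.6931/0.00712 = 97.35 s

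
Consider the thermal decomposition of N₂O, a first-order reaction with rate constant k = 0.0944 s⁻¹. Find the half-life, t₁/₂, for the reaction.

7.343 s

Step 1: For a first-order reaction, t₁/₂ = ln(2)/k
Step 2: t₁/₂ = ln(2)/0.0944
Step 3: t₁/₂ = 0.6931/0.0944 = 7.343 s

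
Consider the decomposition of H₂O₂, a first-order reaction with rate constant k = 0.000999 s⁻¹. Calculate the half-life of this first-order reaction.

693.8 s

Step 1: For a first-order reaction, t₁/₂ = ln(2)/k
Step 2: t₁/₂ = ln(2)/0.000999
Step 3: t₁/₂ = 0.6931/0.000999 = 693.8 s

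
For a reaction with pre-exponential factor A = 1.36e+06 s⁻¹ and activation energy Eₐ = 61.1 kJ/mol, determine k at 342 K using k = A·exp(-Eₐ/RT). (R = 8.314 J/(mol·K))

6.33e-04 s⁻¹

Step 1: Use the Arrhenius equation: k = A × exp(-Eₐ/RT)
Step 2: Convert Eₐ to J/mol: 61.1 kJ/mol = 61100 J/mol
Step 3: Calculate the exponent: -Eₐ/(RT) = -61100/(8.314 × 342) = -21.48845
Step 4: k = 1.36e+06 × exp(-21.48845)
Step 5: k = 1.36e+06 × 4.65248e-10 = 6.3274e-04 s⁻¹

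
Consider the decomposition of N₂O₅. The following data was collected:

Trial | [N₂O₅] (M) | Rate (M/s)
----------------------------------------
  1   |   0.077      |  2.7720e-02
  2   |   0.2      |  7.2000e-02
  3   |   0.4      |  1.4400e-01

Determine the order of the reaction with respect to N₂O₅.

first order (1)

Step 1: Compare trials to find order n where rate₂/rate₁ = ([N₂O₅]₂/[N₂O₅]₁)^n
Step 2: rate₂/rate₁ = 7.2000e-02/2.7720e-02 = 2.597
Step 3: [N₂O₅]₂/[N₂O₅]₁ = 0.2/0.077 = 2.597
Step 4: n = ln(2.597)/ln(2.597) = 1.00 ≈ 1
Step 5: The reaction is first order in N₂O₅.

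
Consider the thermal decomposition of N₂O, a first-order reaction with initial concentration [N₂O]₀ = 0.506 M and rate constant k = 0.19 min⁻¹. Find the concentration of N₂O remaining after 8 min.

0.1107 M

Step 1: For a first-order reaction: [N₂O] = [N₂O]₀ × e^(-kt)
Step 2: [N₂O] = 0.506 × e^(-0.19 × 8)
Step 3: [N₂O] = 0.506 × e^(-1.52)
Step 4: [N₂O] = 0.506 × 0.218712 = 0.1107 M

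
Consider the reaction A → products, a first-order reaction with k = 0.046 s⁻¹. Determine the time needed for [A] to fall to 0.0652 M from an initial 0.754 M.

53.22 s

Step 1: For first-order: t = ln([A]₀/[A])/k
Step 2: t = ln(0.754/0.0652)/0.046
Step 3: t = ln(11.56)/0.046
Step 4: t = 2.448/0.046 = 53.22 s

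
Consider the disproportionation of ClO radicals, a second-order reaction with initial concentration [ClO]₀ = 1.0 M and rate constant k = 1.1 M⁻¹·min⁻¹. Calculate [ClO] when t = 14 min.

0.06098 M

Step 1: For a second-order reaction: 1/[ClO] = 1/[ClO]₀ + kt
Step 2: 1/[ClO] = 1/1.0 + 1.1 × 14
Step 3: 1/[ClO] = 1 + 15.4 = 16.4
Step 4: [ClO] = 1/16.4 = 0.06098 M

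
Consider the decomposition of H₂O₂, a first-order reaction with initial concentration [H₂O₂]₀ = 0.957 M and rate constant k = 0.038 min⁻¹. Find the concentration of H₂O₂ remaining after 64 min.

0.08408 M

Step 1: For a first-order reaction: [H₂O₂] = [H₂O₂]₀ × e^(-kt)
Step 2: [H₂O₂] = 0.957 × e^(-0.038 × 64)
Step 3: [H₂O₂] = 0.957 × e^(-2.432)
Step 4: [H₂O₂] = 0.957 × 0.0878609 = 0.08408 M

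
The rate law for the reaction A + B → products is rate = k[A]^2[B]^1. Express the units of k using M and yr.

M⁻²·yr⁻¹

Step 1: Overall order = 2 + 1 = 3.
Step 2: rate has units M·yr⁻¹; [A]^2[B]^1 has units M^3.
Step 3: k = rate/([A]^2[B]^1), so units of k = M^(1-3)·yr⁻¹ = M⁻²·yr⁻¹.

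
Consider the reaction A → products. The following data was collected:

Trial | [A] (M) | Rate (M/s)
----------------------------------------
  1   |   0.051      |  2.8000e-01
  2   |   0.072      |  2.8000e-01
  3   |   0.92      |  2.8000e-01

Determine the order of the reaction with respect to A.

zeroth order (0)

Step 1: Compare trials - when concentration changes, rate stays constant.
Step 2: rate₂/rate₁ = 2.8000e-01/2.8000e-01 = 1
Step 3: [A]₂/[A]₁ = 0.072/0.051 = 1.412
Step 4: Since rate ratio ≈ (conc ratio)^0, the reaction is zeroth order.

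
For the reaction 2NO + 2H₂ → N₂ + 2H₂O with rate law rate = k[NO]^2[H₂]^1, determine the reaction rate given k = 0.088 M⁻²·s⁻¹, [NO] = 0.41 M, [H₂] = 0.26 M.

0.003846 M/s

Step 1: The rate law is rate = k[NO]^2[H₂]^1
Step 2: Substitute: rate = 0.088 × (0.41)^2 × (0.26)^1
Step 3: rate = 0.088 × 0.1681 × 0.26 = 0.00384613 M/s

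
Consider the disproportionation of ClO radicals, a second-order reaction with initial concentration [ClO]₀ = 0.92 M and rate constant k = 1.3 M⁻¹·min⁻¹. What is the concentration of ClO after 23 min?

0.03227 M

Step 1: For a second-order reaction: 1/[ClO] = 1/[ClO]₀ + kt
Step 2: 1/[ClO] = 1/0.92 + 1.3 × 23
Step 3: 1/[ClO] = 1.087 + 29.9 = 30.99
Step 4: [ClO] = 1/30.99 = 0.03227 M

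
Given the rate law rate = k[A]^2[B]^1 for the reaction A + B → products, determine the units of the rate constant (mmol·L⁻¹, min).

(mmol·L⁻¹)⁻²·min⁻¹

Step 1: Overall order = 2 + 1 = 3.
Step 2: rate has units mmol·L⁻¹·min⁻¹; [A]^2[B]^1 has units (mmol·L⁻¹)^3.
Step 3: k = rate/([A]^2[B]^1), so units of k = (mmol·L⁻¹)^(1-3)·min⁻¹ = (mmol·L⁻¹)⁻²·min⁻¹.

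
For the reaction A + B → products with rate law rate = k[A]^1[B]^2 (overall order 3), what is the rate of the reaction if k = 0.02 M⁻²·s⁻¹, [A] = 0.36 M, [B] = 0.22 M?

0.0003485 M/s

Step 1: The rate law is rate = k[A]^1[B]^2, overall order = 1+2 = 3
Step 2: Substitute values: rate = 0.02 × (0.36)^1 × (0.22)^2
Step 3: rate = 0.02 × 0.36 × 0.0484 = 0.00034848 M/s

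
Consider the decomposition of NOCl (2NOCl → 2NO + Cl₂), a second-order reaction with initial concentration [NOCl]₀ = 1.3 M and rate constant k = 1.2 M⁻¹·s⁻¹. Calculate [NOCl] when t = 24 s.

0.03382 M

Step 1: For a second-order reaction: 1/[NOCl] = 1/[NOCl]₀ + kt
Step 2: 1/[NOCl] = 1/1.3 + 1.2 × 24
Step 3: 1/[NOCl] = 0.7692 + 28.8 = 29.57
Step 4: [NOCl] = 1/29.57 = 0.03382 M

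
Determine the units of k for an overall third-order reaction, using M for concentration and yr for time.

M⁻²·yr⁻¹

Step 1: For overall order n, rate = k × (concentration)^n.
Step 2: Rate has units M·yr⁻¹; concentration term has units M^3.
Step 3: k = rate / (concentration)^n, so units of k = M^(1-3)·yr⁻¹ = M⁻²·yr⁻¹.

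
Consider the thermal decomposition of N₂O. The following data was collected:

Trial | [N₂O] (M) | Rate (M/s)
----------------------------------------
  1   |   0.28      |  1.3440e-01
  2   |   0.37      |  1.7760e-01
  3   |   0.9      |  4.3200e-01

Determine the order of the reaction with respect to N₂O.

first order (1)

Step 1: Compare trials to find order n where rate₂/rate₁ = ([N₂O]₂/[N₂O]₁)^n
Step 2: rate₂/rate₁ = 1.7760e-01/1.3440e-01 = 1.321
Step 3: [N₂O]₂/[N₂O]₁ = 0.37/0.28 = 1.321
Step 4: n = ln(1.321)/ln(1.321) = 1.00 ≈ 1
Step 5: The reaction is first order in N₂O.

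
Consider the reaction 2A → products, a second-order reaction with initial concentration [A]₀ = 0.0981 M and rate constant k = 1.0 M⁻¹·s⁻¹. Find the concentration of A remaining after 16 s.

0.03818 M

Step 1: For a second-order reaction: 1/[A] = 1/[A]₀ + kt
Step 2: 1/[A] = 1/0.0981 + 1.0 × 16
Step 3: 1/[A] = 10.19 + 16 = 26.19
Step 4: [A] = 1/26.19 = 0.03818 M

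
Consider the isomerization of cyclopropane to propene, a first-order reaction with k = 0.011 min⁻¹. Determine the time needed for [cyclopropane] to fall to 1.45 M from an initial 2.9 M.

63.01 min

Step 1: For first-order: t = ln([cyclopropane]₀/[cyclopropane])/k
Step 2: t = ln(2.9/1.45)/0.011
Step 3: t = ln(2)/0.011
Step 4: t = 0.6931/0.011 = 63.01 min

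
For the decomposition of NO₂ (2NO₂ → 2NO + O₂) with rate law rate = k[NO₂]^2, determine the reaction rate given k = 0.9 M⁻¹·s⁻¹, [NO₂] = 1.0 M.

0.9 M/s

Step 1: Identify the rate law: rate = k[NO₂]^2
Step 2: Substitute values: rate = 0.9 × (1.0)^2
Step 3: Calculate: rate = 0.9 × 1 = 0.9 M/s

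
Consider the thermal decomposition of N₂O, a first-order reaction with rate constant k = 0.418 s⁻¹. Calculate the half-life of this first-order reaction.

1.658 s

Step 1: For a first-order reaction, t₁/₂ = ln(2)/k
Step 2: t₁/₂ = ln(2)/0.418
Step 3: t₁/₂ = 0.6931/0.418 = 1.658 s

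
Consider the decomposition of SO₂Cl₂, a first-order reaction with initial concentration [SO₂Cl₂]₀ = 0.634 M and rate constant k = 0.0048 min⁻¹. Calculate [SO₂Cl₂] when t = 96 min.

0.3999 M

Step 1: For a first-order reaction: [SO₂Cl₂] = [SO₂Cl₂]₀ × e^(-kt)
Step 2: [SO₂Cl₂] = 0.634 × e^(-0.0048 × 96)
Step 3: [SO₂Cl₂] = 0.634 × e^(-0.4608)
Step 4: [SO₂Cl₂] = 0.634 × 0.630779 = 0.3999 M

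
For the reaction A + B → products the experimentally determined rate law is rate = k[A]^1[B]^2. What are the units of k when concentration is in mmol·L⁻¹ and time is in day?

(mmol·L⁻¹)⁻²·day⁻¹

Step 1: Overall order = 1 + 2 = 3.
Step 2: rate has units mmol·L⁻¹·day⁻¹; [A]^1[B]^2 has units (mmol·L⁻¹)^3.
Step 3: k = rate/([A]^1[B]^2), so units of k = (mmol·L⁻¹)^(1-3)·day⁻¹ = (mmol·L⁻¹)⁻²·day⁻¹.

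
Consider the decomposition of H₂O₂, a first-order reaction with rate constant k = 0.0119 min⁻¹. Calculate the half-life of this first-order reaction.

58.25 min

Step 1: For a first-order reaction, t₁/₂ = ln(2)/k
Step 2: t₁/₂ = ln(2)/0.0119
Step 3: t₁/₂ = 0.6931/0.0119 = 58.25 min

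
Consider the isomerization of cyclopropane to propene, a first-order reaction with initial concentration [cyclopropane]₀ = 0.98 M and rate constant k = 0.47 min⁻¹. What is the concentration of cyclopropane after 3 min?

0.2393 M

Step 1: For a first-order reaction: [cyclopropane] = [cyclopropane]₀ × e^(-kt)
Step 2: [cyclopropane] = 0.98 × e^(-0.47 × 3)
Step 3: [cyclopropane] = 0.98 × e^(-1.41)
Step 4: [cyclopropane] = 0.98 × 0.244143 = 0.2393 M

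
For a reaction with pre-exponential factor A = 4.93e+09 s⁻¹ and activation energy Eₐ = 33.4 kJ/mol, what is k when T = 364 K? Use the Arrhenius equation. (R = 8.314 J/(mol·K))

7.94e+04 s⁻¹

Step 1: Use the Arrhenius equation: k = A × exp(-Eₐ/RT)
Step 2: Convert Eₐ to J/mol: 33.4 kJ/mol = 33400 J/mol
Step 3: Calculate the exponent: -Eₐ/(RT) = -33400/(8.314 × 364) = -11.03659
Step 4: k = 4.93e+09 × exp(-11.03659)
Step 5: k = 4.93e+09 × 1.61016e-05 = 7.9381e+04 s⁻¹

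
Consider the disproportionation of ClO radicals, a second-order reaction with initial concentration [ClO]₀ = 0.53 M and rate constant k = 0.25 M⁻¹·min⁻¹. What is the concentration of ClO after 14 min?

0.1856 M

Step 1: For a second-order reaction: 1/[ClO] = 1/[ClO]₀ + kt
Step 2: 1/[ClO] = 1/0.53 + 0.25 × 14
Step 3: 1/[ClO] = 1.887 + 3.5 = 5.387
Step 4: [ClO] = 1/5.387 = 0.1856 M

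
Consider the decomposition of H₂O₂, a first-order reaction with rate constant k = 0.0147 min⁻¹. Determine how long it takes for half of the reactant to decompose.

47.15 min

Step 1: For a first-order reaction, t₁/₂ = ln(2)/k
Step 2: t₁/₂ = ln(2)/0.0147
Step 3: t₁/₂ = 0.6931/0.0147 = 47.15 min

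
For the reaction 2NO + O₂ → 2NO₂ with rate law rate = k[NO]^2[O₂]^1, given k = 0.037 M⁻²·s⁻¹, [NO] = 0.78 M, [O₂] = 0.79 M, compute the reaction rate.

0.01778 M/s

Step 1: The rate law is rate = k[NO]^2[O₂]^1
Step 2: Substitute: rate = 0.037 × (0.78)^2 × (0.79)^1
Step 3: rate = 0.037 × 0.6084 × 0.79 = 0.0177835 M/s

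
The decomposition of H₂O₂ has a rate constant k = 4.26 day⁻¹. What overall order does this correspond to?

first order (1)

Step 1: The units of k for an nth-order reaction are (concentration)^(1-n)·(time)⁻¹.
Step 2: Here k has units day⁻¹, so the concentration exponent is 0.
Step 3: 1 - n = 0 ⇒ n = 1. The reaction is first order.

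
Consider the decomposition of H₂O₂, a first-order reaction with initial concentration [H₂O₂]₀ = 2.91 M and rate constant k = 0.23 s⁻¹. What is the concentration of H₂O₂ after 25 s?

0.009262 M

Step 1: For a first-order reaction: [H₂O₂] = [H₂O₂]₀ × e^(-kt)
Step 2: [H₂O₂] = 2.91 × e^(-0.23 × 25)
Step 3: [H₂O₂] = 2.91 × e^(-5.75)
Step 4: [H₂O₂] = 2.91 × 0.00318278 = 0.009262 M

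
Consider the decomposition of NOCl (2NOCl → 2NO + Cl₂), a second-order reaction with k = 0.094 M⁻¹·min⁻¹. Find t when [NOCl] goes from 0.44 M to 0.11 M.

72.53 min

Step 1: For second-order: t = (1/[NOCl] - 1/[NOCl]₀)/k
Step 2: t = (1/0.11 - 1/0.44)/0.094
Step 3: t = (9.091 - 2.273)/0.094
Step 4: t = 6.818/0.094 = 72.53 min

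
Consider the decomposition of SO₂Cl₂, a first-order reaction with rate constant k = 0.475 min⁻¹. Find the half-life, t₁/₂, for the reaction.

1.459 min

Step 1: For a first-order reaction, t₁/₂ = ln(2)/k
Step 2: t₁/₂ = ln(2)/0.475
Step 3: t₁/₂ = 0.6931/0.475 = 1.459 min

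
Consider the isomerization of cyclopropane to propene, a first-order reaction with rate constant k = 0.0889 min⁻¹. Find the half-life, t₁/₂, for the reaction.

7.797 min

Step 1: For a first-order reaction, t₁/₂ = ln(2)/k
Step 2: t₁/₂ = ln(2)/0.0889
Step 3: t₁/₂ = 0.6931/0.0889 = 7.797 min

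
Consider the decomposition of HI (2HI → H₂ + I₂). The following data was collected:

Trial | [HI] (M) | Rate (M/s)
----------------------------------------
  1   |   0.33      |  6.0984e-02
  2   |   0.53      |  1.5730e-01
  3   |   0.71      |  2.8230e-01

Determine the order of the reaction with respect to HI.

second order (2)

Step 1: Compare trials to find order n where rate₂/rate₁ = ([HI]₂/[HI]₁)^n
Step 2: rate₂/rate₁ = 1.5730e-01/6.0984e-02 = 2.579
Step 3: [HI]₂/[HI]₁ = 0.53/0.33 = 1.606
Step 4: n = ln(2.579)/ln(1.606) = 2.00 ≈ 2
Step 5: The reaction is second order in HI.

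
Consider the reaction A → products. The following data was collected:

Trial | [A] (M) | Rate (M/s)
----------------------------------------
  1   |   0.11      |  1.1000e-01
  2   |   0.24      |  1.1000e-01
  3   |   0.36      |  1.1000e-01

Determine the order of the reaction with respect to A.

zeroth order (0)

Step 1: Compare trials - when concentration changes, rate stays constant.
Step 2: rate₂/rate₁ = 1.1000e-01/1.1000e-01 = 1
Step 3: [A]₂/[A]₁ = 0.24/0.11 = 2.182
Step 4: Since rate ratio ≈ (conc ratio)^0, the reaction is zeroth order.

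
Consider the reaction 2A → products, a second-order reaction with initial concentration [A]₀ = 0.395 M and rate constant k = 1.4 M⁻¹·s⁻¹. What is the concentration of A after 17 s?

0.03798 M

Step 1: For a second-order reaction: 1/[A] = 1/[A]₀ + kt
Step 2: 1/[A] = 1/0.395 + 1.4 × 17
Step 3: 1/[A] = 2.532 + 23.8 = 26.33
Step 4: [A] = 1/26.33 = 0.03798 M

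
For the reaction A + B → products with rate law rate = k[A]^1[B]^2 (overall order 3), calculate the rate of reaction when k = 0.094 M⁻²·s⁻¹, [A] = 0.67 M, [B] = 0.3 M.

0.005668 M/s

Step 1: The rate law is rate = k[A]^1[B]^2, overall order = 1+2 = 3
Step 2: Substitute values: rate = 0.094 × (0.67)^1 × (0.3)^2
Step 3: rate = 0.094 × 0.67 × 0.09 = 0.0056682 M/s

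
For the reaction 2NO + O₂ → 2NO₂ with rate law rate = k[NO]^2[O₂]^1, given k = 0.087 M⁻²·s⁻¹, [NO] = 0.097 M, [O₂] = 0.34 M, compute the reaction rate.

0.0002783 M/s

Step 1: The rate law is rate = k[NO]^2[O₂]^1
Step 2: Substitute: rate = 0.087 × (0.097)^2 × (0.34)^1
Step 3: rate = 0.087 × 0.009409 × 0.34 = 0.000278318 M/s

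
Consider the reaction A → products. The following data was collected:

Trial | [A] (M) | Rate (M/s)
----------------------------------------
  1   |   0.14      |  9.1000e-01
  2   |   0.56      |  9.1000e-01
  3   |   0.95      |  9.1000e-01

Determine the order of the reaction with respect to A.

zeroth order (0)

Step 1: Compare trials - when concentration changes, rate stays constant.
Step 2: rate₂/rate₁ = 9.1000e-01/9.1000e-01 = 1
Step 3: [A]₂/[A]₁ = 0.56/0.14 = 4
Step 4: Since rate ratio ≈ (conc ratio)^0, the reaction is zeroth order.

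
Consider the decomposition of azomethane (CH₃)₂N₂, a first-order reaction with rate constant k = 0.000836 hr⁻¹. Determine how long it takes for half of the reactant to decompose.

829.1 hr

Step 1: For a first-order reaction, t₁/₂ = ln(2)/k
Step 2: t₁/₂ = ln(2)/0.000836
Step 3: t₁/₂ = 0.6931/0.000836 = 829.1 hr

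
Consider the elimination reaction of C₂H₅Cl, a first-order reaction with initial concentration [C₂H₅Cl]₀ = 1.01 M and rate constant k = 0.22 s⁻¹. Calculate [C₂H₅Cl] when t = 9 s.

0.1394 M

Step 1: For a first-order reaction: [C₂H₅Cl] = [C₂H₅Cl]₀ × e^(-kt)
Step 2: [C₂H₅Cl] = 1.01 × e^(-0.22 × 9)
Step 3: [C₂H₅Cl] = 1.01 × e^(-1.98)
Step 4: [C₂H₅Cl] = 1.01 × 0.138069 = 0.1394 M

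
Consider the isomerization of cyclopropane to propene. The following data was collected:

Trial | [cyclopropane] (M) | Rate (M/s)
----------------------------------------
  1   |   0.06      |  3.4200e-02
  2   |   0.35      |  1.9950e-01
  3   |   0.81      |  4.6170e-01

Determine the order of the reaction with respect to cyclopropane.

first order (1)

Step 1: Compare trials to find order n where rate₂/rate₁ = ([cyclopropane]₂/[cyclopropane]₁)^n
Step 2: rate₂/rate₁ = 1.9950e-01/3.4200e-02 = 5.833
Step 3: [cyclopropane]₂/[cyclopropane]₁ = 0.35/0.06 = 5.833
Step 4: n = ln(5.833)/ln(5.833) = 1.00 ≈ 1
Step 5: The reaction is first order in cyclopropane.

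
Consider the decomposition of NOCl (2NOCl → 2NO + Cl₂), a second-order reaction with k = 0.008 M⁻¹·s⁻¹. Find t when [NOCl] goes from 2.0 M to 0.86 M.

82.85 s

Step 1: For second-order: t = (1/[NOCl] - 1/[NOCl]₀)/k
Step 2: t = (1/0.86 - 1/2.0)/0.008
Step 3: t = (1.163 - 0.5)/0.008
Step 4: t = 0.6628/0.008 = 82.85 s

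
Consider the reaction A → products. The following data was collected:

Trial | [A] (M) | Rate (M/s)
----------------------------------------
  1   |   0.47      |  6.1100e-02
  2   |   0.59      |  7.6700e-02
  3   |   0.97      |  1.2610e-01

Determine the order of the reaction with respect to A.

first order (1)

Step 1: Compare trials to find order n where rate₂/rate₁ = ([A]₂/[A]₁)^n
Step 2: rate₂/rate₁ = 7.6700e-02/6.1100e-02 = 1.255
Step 3: [A]₂/[A]₁ = 0.59/0.47 = 1.255
Step 4: n = ln(1.255)/ln(1.255) = 1.00 ≈ 1
Step 5: The reaction is first order in A.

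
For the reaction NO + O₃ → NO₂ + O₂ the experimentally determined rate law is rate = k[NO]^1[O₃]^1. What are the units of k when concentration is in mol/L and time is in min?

(mol/L)⁻¹·min⁻¹

Step 1: Overall order = 1 + 1 = 2.
Step 2: rate has units mol/L·min⁻¹; [NO]^1[O₃]^1 has units (mol/L)^2.
Step 3: k = rate/([NO]^1[O₃]^1), so units of k = (mol/L)^(1-2)·min⁻¹ = (mol/L)⁻¹·min⁻¹.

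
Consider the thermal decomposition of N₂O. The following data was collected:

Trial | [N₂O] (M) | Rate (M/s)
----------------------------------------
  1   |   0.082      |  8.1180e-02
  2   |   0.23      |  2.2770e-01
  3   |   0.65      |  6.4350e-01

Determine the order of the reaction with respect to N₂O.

first order (1)

Step 1: Compare trials to find order n where rate₂/rate₁ = ([N₂O]₂/[N₂O]₁)^n
Step 2: rate₂/rate₁ = 2.2770e-01/8.1180e-02 = 2.805
Step 3: [N₂O]₂/[N₂O]₁ = 0.23/0.082 = 2.805
Step 4: n = ln(2.805)/ln(2.805) = 1.00 ≈ 1
Step 5: The reaction is first order in N₂O.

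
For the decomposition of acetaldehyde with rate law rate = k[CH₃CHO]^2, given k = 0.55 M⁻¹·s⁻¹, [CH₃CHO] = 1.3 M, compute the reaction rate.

0.9295 M/s

Step 1: Identify the rate law: rate = k[CH₃CHO]^2
Step 2: Substitute values: rate = 0.55 × (1.3)^2
Step 3: Calculate: rate = 0.55 × 1.69 = 0.9295 M/s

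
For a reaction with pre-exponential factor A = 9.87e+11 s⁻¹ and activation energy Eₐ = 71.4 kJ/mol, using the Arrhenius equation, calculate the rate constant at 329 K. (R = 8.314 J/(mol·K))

4.55e+00 s⁻¹

Step 1: Use the Arrhenius equation: k = A × exp(-Eₐ/RT)
Step 2: Convert Eₐ to J/mol: 71.4 kJ/mol = 71400 J/mol
Step 3: Calculate the exponent: -Eₐ/(RT) = -71400/(8.314 × 329) = -26.10311
Step 4: k = 9.87e+11 × exp(-26.10311)
Step 5: k = 9.87e+11 × 4.60854e-12 = 4.5486e+00 s⁻¹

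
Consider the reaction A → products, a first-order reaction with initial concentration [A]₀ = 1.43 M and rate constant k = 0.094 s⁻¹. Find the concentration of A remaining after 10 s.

0.5586 M

Step 1: For a first-order reaction: [A] = [A]₀ × e^(-kt)
Step 2: [A] = 1.43 × e^(-0.094 × 10)
Step 3: [A] = 1.43 × e^(-0.94)
Step 4: [A] = 1.43 × 0.390628 = 0.5586 M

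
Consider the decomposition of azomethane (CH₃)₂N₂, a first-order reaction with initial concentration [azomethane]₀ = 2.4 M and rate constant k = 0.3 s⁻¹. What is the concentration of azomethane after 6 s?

0.3967 M

Step 1: For a first-order reaction: [azomethane] = [azomethane]₀ × e^(-kt)
Step 2: [azomethane] = 2.4 × e^(-0.3 × 6)
Step 3: [azomethane] = 2.4 × e^(-1.8)
Step 4: [azomethane] = 2.4 × 0.165299 = 0.3967 M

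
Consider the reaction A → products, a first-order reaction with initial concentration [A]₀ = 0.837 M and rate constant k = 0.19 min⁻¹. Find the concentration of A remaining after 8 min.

0.1831 M

Step 1: For a first-order reaction: [A] = [A]₀ × e^(-kt)
Step 2: [A] = 0.837 × e^(-0.19 × 8)
Step 3: [A] = 0.837 × e^(-1.52)
Step 4: [A] = 0.837 × 0.218712 = 0.1831 M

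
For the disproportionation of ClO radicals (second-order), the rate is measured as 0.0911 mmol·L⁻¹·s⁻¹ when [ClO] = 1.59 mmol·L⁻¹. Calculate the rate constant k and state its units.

0.03603 (mmol·L⁻¹)⁻¹·s⁻¹

Step 1: rate = k[ClO]^2, so k = rate / [ClO]^2.
Step 2: k = 0.0911 / (1.59)^2 = 0.0911 / 2.528.
Step 3: k = 0.03603 (mmol·L⁻¹)⁻¹·s⁻¹.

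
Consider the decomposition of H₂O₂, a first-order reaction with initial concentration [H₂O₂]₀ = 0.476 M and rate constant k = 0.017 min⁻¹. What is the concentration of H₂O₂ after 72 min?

0.14 M

Step 1: For a first-order reaction: [H₂O₂] = [H₂O₂]₀ × e^(-kt)
Step 2: [H₂O₂] = 0.476 × e^(-0.017 × 72)
Step 3: [H₂O₂] = 0.476 × e^(-1.224)
Step 4: [H₂O₂] = 0.476 × 0.294052 = 0.14 M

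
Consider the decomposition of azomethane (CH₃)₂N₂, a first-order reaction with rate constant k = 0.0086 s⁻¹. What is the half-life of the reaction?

80.6 s

Step 1: For a first-order reaction, t₁/₂ = ln(2)/k
Step 2: t₁/₂ = ln(2)/0.0086
Step 3: t₁/₂ = 0.6931/0.0086 = 80.6 s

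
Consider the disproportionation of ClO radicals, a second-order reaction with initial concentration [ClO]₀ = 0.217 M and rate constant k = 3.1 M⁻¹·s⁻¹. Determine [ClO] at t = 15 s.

0.01957 M

Step 1: For a second-order reaction: 1/[ClO] = 1/[ClO]₀ + kt
Step 2: 1/[ClO] = 1/0.217 + 3.1 × 15
Step 3: 1/[ClO] = 4.608 + 46.5 = 51.11
Step 4: [ClO] = 1/51.11 = 0.01957 M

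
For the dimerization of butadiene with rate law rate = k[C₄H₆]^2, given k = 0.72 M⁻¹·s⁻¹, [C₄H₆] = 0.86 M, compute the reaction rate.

0.5325 M/s

Step 1: Identify the rate law: rate = k[C₄H₆]^2
Step 2: Substitute values: rate = 0.72 × (0.86)^2
Step 3: Calculate: rate = 0.72 × 0.7396 = 0.532512 M/s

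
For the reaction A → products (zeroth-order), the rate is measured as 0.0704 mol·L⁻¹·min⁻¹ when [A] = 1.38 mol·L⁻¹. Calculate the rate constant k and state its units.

0.0704 mol·L⁻¹·min⁻¹

Step 1: For a zeroth-order reaction, rate = k (independent of concentration).
Step 2: k = rate = 0.0704 mol·L⁻¹·min⁻¹.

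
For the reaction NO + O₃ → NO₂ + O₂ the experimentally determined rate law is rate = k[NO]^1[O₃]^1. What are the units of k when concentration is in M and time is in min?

M⁻¹·min⁻¹

Step 1: Overall order = 1 + 1 = 2.
Step 2: rate has units M·min⁻¹; [NO]^1[O₃]^1 has units M^2.
Step 3: k = rate/([NO]^1[O₃]^1), so units of k = M^(1-2)·min⁻¹ = M⁻¹·min⁻¹.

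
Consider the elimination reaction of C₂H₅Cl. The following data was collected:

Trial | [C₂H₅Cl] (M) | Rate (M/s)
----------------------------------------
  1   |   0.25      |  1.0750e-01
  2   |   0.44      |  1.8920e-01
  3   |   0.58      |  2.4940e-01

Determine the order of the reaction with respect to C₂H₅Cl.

first order (1)

Step 1: Compare trials to find order n where rate₂/rate₁ = ([C₂H₅Cl]₂/[C₂H₅Cl]₁)^n
Step 2: rate₂/rate₁ = 1.8920e-01/1.0750e-01 = 1.76
Step 3: [C₂H₅Cl]₂/[C₂H₅Cl]₁ = 0.44/0.25 = 1.76
Step 4: n = ln(1.76)/ln(1.76) = 1.00 ≈ 1
Step 5: The reaction is first order in C₂H₅Cl.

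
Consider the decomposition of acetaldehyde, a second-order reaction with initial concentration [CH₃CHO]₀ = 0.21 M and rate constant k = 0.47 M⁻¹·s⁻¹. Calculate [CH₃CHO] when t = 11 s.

0.1007 M

Step 1: For a second-order reaction: 1/[CH₃CHO] = 1/[CH₃CHO]₀ + kt
Step 2: 1/[CH₃CHO] = 1/0.21 + 0.47 × 11
Step 3: 1/[CH₃CHO] = 4.762 + 5.17 = 9.932
Step 4: [CH₃CHO] = 1/9.932 = 0.1007 M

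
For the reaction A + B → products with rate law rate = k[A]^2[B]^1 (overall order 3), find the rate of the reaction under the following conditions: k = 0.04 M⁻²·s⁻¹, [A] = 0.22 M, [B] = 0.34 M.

0.0006582 M/s

Step 1: The rate law is rate = k[A]^2[B]^1, overall order = 2+1 = 3
Step 2: Substitute values: rate = 0.04 × (0.22)^2 × (0.34)^1
Step 3: rate = 0.04 × 0.0484 × 0.34 = 0.00065824 M/s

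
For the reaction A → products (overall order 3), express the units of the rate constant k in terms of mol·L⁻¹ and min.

(mol·L⁻¹)⁻²·min⁻¹

Step 1: For overall order n, rate = k × (concentration)^n.
Step 2: Rate has units mol·L⁻¹·min⁻¹; concentration term has units (mol·L⁻¹)^3.
Step 3: k = rate / (concentration)^n, so units of k = (mol·L⁻¹)^(1-3)·min⁻¹ = (mol·L⁻¹)⁻²·min⁻¹.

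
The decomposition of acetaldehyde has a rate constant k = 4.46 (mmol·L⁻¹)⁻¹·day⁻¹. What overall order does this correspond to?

second order (2)

Step 1: The units of k for an nth-order reaction are (concentration)^(1-n)·(time)⁻¹.
Step 2: Here k has units (mmol·L⁻¹)⁻¹·day⁻¹, so the concentration exponent is -1.
Step 3: 1 - n = -1 ⇒ n = 2. The reaction is second order.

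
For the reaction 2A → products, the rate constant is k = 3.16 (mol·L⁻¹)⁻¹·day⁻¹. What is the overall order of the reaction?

second order (2)

Step 1: The units of k for an nth-order reaction are (concentration)^(1-n)·(time)⁻¹.
Step 2: Here k has units (mol·L⁻¹)⁻¹·day⁻¹, so the concentration exponent is -1.
Step 3: 1 - n = -1 ⇒ n = 2. The reaction is second order.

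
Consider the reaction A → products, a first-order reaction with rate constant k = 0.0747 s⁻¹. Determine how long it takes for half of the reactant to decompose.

9.279 s

Step 1: For a first-order reaction, t₁/₂ = ln(2)/k
Step 2: t₁/₂ = ln(2)/0.0747
Step 3: t₁/₂ = 0.6931/0.0747 = 9.279 s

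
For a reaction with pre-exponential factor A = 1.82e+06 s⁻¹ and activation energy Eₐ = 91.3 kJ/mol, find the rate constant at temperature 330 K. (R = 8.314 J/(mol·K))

6.43e-09 s⁻¹

Step 1: Use the Arrhenius equation: k = A × exp(-Eₐ/RT)
Step 2: Convert Eₐ to J/mol: 91.3 kJ/mol = 91300 J/mol
Step 3: Calculate the exponent: -Eₐ/(RT) = -91300/(8.314 × 330) = -33.27720
Step 4: k = 1.82e+06 × exp(-33.27720)
Step 5: k = 1.82e+06 × 3.53098e-15 = 6.4264e-09 s⁻¹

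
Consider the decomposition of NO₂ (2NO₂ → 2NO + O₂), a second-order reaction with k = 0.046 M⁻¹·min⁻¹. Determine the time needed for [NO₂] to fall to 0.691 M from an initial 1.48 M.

16.77 min

Step 1: For second-order: t = (1/[NO₂] - 1/[NO₂]₀)/k
Step 2: t = (1/0.691 - 1/1.48)/0.046
Step 3: t = (1.447 - 0.6757)/0.046
Step 4: t = 0.7715/0.046 = 16.77 min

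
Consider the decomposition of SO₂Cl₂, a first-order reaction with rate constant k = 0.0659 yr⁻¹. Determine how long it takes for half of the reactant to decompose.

10.52 yr

Step 1: For a first-order reaction, t₁/₂ = ln(2)/k
Step 2: t₁/₂ = ln(2)/0.0659
Step 3: t₁/₂ = 0.6931/0.0659 = 10.52 yr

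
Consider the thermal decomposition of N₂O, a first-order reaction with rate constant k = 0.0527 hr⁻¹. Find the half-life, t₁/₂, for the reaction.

13.15 hr

Step 1: For a first-order reaction, t₁/₂ = ln(2)/k
Step 2: t₁/₂ = ln(2)/0.0527
Step 3: t₁/₂ = 0.6931/0.0527 = 13.15 hr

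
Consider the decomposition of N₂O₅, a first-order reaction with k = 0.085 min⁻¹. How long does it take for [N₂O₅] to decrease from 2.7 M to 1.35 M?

8.155 min

Step 1: For first-order: t = ln([N₂O₅]₀/[N₂O₅])/k
Step 2: t = ln(2.7/1.35)/0.085
Step 3: t = ln(2)/0.085
Step 4: t = 0.6931/0.085 = 8.155 min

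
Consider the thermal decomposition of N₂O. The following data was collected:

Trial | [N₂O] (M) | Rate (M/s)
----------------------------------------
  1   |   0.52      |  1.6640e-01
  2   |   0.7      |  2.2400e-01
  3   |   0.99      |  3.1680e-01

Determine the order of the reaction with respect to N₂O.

first order (1)

Step 1: Compare trials to find order n where rate₂/rate₁ = ([N₂O]₂/[N₂O]₁)^n
Step 2: rate₂/rate₁ = 2.2400e-01/1.6640e-01 = 1.346
Step 3: [N₂O]₂/[N₂O]₁ = 0.7/0.52 = 1.346
Step 4: n = ln(1.346)/ln(1.346) = 1.00 ≈ 1
Step 5: The reaction is first order in N₂O.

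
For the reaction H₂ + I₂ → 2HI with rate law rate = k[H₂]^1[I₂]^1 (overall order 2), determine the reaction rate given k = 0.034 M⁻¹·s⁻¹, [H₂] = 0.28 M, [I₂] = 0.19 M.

0.001809 M/s

Step 1: The rate law is rate = k[H₂]^1[I₂]^1, overall order = 1+1 = 2
Step 2: Substitute values: rate = 0.034 × (0.28)^1 × (0.19)^1
Step 3: rate = 0.034 × 0.28 × 0.19 = 0.0018088 M/s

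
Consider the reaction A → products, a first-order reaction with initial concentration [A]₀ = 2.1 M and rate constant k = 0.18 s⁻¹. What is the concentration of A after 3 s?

1.224 M

Step 1: For a first-order reaction: [A] = [A]₀ × e^(-kt)
Step 2: [A] = 2.1 × e^(-0.18 × 3)
Step 3: [A] = 2.1 × e^(-0.54)
Step 4: [A] = 2.1 × 0.582748 = 1.224 M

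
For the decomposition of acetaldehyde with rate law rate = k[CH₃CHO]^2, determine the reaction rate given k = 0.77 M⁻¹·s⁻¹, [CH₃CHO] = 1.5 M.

1.732 M/s

Step 1: Identify the rate law: rate = k[CH₃CHO]^2
Step 2: Substitute values: rate = 0.77 × (1.5)^2
Step 3: Calculate: rate = 0.77 × 2.25 = 1.7325 M/s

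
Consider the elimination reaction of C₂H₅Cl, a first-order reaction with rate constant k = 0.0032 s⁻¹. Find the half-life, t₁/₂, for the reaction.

216.6 s

Step 1: For a first-order reaction, t₁/₂ = ln(2)/k
Step 2: t₁/₂ = ln(2)/0.0032
Step 3: t₁/₂ = 0.6931/0.0032 = 216.6 s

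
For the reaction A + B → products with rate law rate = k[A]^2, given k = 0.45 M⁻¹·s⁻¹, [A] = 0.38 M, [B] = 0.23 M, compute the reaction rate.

0.06498 M/s

Step 1: The rate law is rate = k[A]^2
Step 2: Note that the rate does not depend on [B] (zero order in B).
Step 3: rate = 0.45 × (0.38)^2 = 0.06498 M/s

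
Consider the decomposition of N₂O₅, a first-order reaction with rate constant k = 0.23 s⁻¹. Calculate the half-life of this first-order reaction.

3.014 s

Step 1: For a first-order reaction, t₁/₂ = ln(2)/k
Step 2: t₁/₂ = ln(2)/0.23
Step 3: t₁/₂ = 0.6931/0.23 = 3.014 s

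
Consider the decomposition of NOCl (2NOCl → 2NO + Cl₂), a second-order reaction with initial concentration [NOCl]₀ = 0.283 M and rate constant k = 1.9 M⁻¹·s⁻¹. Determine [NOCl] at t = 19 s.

0.02523 M

Step 1: For a second-order reaction: 1/[NOCl] = 1/[NOCl]₀ + kt
Step 2: 1/[NOCl] = 1/0.283 + 1.9 × 19
Step 3: 1/[NOCl] = 3.534 + 36.1 = 39.63
Step 4: [NOCl] = 1/39.63 = 0.02523 M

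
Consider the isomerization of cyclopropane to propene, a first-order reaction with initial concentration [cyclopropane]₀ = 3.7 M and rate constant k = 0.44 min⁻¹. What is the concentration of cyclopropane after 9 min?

0.07053 M

Step 1: For a first-order reaction: [cyclopropane] = [cyclopropane]₀ × e^(-kt)
Step 2: [cyclopropane] = 3.7 × e^(-0.44 × 9)
Step 3: [cyclopropane] = 3.7 × e^(-3.96)
Step 4: [cyclopropane] = 3.7 × 0.0190631 = 0.07053 M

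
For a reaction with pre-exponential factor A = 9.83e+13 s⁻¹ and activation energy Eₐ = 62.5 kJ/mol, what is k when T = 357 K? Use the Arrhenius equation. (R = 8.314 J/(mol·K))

7.04e+04 s⁻¹

Step 1: Use the Arrhenius equation: k = A × exp(-Eₐ/RT)
Step 2: Convert Eₐ to J/mol: 62.5 kJ/mol = 62500 J/mol
Step 3: Calculate the exponent: -Eₐ/(RT) = -62500/(8.314 × 357) = -21.05726
Step 4: k = 9.83e+13 × exp(-21.05726)
Step 5: k = 9.83e+13 × 7.16058e-10 = 7.0389e+04 s⁻¹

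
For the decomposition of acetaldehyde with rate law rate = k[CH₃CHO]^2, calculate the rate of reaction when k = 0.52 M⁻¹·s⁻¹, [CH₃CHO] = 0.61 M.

0.1935 M/s

Step 1: Identify the rate law: rate = k[CH₃CHO]^2
Step 2: Substitute values: rate = 0.52 × (0.61)^2
Step 3: Calculate: rate = 0.52 × 0.3721 = 0.193492 M/s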